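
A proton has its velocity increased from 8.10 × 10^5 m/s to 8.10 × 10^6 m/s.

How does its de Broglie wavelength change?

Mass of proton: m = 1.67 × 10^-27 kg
The wavelength decreases by a factor of 10.

Using λ = h/(mv):

Initial wavelength: λ₁ = h/(mv₁) = 4.90 × 10^-13 m
Final wavelength: λ₂ = h/(mv₂) = 4.90 × 10^-14 m

Since λ ∝ 1/v, when velocity increases by a factor of 10, the wavelength decreases by a factor of 10.

λ₂/λ₁ = v₁/v₂ = 1/10

The wavelength decreases by a factor of 10.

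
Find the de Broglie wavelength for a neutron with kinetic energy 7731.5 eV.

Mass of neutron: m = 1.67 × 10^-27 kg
3.26 × 10^-13 m

Using λ = h/√(2mKE):

First convert KE to Joules: KE = 7731.5 eV = 1.239 × 10^-15 J

λ = h/√(2mKE)
λ = (6.626 × 10^-34 J·s) / √(2 × 1.67 × 10^-27 kg × 1.239 × 10^-15 J)
λ = 3.26 × 10^-13 m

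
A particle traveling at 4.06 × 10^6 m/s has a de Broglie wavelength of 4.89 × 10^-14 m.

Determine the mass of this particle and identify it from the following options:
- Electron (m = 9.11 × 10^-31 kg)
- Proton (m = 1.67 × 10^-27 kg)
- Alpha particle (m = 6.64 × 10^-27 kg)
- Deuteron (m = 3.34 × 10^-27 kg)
The particle is a deuteron.

From λ = h/(mv), solve for mass:

m = h/(λv)
m = (6.626 × 10^-34 J·s) / (4.89 × 10^-14 m × 4.06 × 10^6 m/s)
m = 3.34 × 10^-27 kg

Comparing with the listed masses, this is closest to a deuteron.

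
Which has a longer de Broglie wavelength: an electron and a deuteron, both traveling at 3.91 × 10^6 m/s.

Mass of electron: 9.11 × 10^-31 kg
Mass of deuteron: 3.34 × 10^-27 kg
The electron has the longer wavelength.

Using λ = h/(mv), since both particles have the same velocity, the wavelength depends only on mass.

For electron: λ₁ = h/(m₁v) = 1.86 × 10^-10 m
For deuteron: λ₂ = h/(m₂v) = 5.07 × 10^-14 m

Since λ ∝ 1/m at constant velocity, the lighter particle has the longer wavelength.

The electron has the longer de Broglie wavelength.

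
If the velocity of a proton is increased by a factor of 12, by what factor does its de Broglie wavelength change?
The wavelength decreases by a factor of 12.

From λ = h/(mv), the wavelength is inversely proportional to velocity:

λ ∝ 1/v

If v → 12v, then λ → λ/12

When velocity is increased by a factor of 12, the wavelength decreases by a factor of 12.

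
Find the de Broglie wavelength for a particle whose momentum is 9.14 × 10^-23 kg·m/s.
7.25 × 10^-12 m

Using the de Broglie relation λ = h/p:

λ = h/p
λ = (6.626 × 10^-34 J·s) / (9.14 × 10^-23 kg·m/s)
λ = 7.25 × 10^-12 m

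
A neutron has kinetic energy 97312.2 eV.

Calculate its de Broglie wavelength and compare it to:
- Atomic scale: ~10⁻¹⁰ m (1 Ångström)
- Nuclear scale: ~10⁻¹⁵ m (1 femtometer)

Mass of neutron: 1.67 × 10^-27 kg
λ = 9.18 × 10^-14 m, which is between nuclear and atomic scales.

Using λ = h/√(2mKE):

KE = 97312.2 eV = 1.559 × 10^-14 J

λ = h/√(2mKE)
λ = (6.626 × 10^-34 J·s) / √(2 × 1.67 × 10^-27 kg × 1.559 × 10^-14 J)
λ = 9.18 × 10^-14 m

Comparison:
- Atomic scale (10⁻¹⁰ m): λ is 0.00092× this size
- Nuclear scale (10⁻¹⁵ m): λ is 92× this size

The wavelength is between nuclear and atomic scales.

This wavelength is appropriate for probing atomic structure but too large for nuclear physics experiments.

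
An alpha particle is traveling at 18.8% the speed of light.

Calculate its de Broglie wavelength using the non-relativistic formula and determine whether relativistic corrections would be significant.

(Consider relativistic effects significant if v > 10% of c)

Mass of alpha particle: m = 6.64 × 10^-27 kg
Yes, relativistic corrections are needed.

Using the non-relativistic de Broglie formula λ = h/(mv):

v = 18.8% × c = 5.636 × 10^7 m/s

λ = h/(mv)
λ = (6.626 × 10^-34 J·s) / (6.64 × 10^-27 kg × 5.636 × 10^7 m/s)
λ = 1.77 × 10^-15 m

Since v = 18.8% of c > 10% of c, relativistic corrections ARE significant and the actual wavelength would differ from this non-relativistic estimate.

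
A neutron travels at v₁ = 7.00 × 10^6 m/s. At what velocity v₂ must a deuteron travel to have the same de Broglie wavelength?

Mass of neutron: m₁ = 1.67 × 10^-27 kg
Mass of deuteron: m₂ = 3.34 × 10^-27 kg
v₂ = 3.50 × 10^6 m/s

For equal de Broglie wavelengths: λ₁ = λ₂

h/(m₁v₁) = h/(m₂v₂)
m₁v₁ = m₂v₂
v₂ = v₁ · (m₁/m₂)

v₂ = 7.00 × 10^6 m/s × (1.67 × 10^-27 kg / 3.34 × 10^-27 kg)
v₂ = 3.50 × 10^6 m/s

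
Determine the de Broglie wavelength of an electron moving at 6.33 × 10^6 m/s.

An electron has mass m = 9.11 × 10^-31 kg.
1.15 × 10^-10 m

Using the de Broglie relation λ = h/(mv):

λ = h/(mv)
λ = (6.626 × 10^-34 J·s) / (9.11 × 10^-31 kg × 6.33 × 10^6 m/s)
λ = 1.15 × 10^-10 m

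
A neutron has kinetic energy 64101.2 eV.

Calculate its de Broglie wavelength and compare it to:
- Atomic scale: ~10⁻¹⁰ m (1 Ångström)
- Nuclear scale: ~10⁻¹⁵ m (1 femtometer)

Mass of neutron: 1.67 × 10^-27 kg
λ = 1.13 × 10^-13 m, which is between nuclear and atomic scales.

Using λ = h/√(2mKE):

KE = 64101.2 eV = 1.027 × 10^-14 J

λ = h/√(2mKE)
λ = (6.626 × 10^-34 J·s) / √(2 × 1.67 × 10^-27 kg × 1.027 × 10^-14 J)
λ = 1.13 × 10^-13 m

Comparison:
- Atomic scale (10⁻¹⁰ m): λ is 0.0011× this size
- Nuclear scale (10⁻¹⁵ m): λ is 1.1e+02× this size

The wavelength is between nuclear and atomic scales.

This wavelength is appropriate for probing atomic structure but too large for nuclear physics experiments.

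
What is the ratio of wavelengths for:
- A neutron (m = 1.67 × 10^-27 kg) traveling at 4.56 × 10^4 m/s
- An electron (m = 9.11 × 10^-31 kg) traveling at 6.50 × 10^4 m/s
λ₁/λ₂ = 7.78 × 10^-4

Using λ = h/(mv):

λ₁ = h/(m₁v₁) = 8.70 × 10^-12 m
λ₂ = h/(m₂v₂) = 1.12 × 10^-8 m

Ratio λ₁/λ₂ = (m₂v₂)/(m₁v₁)
         = (9.11 × 10^-31 kg × 6.50 × 10^4 m/s) / (1.67 × 10^-27 kg × 4.56 × 10^4 m/s)
         = 7.78 × 10^-4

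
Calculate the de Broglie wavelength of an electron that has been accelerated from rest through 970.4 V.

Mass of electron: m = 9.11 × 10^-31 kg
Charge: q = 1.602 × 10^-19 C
3.94 × 10^-11 m

When a particle is accelerated through voltage V, it gains kinetic energy KE = qV.

The de Broglie wavelength is then λ = h/√(2mqV):

λ = h/√(2mqV)
λ = (6.626 × 10^-34 J·s) / √(2 × 9.11 × 10^-31 kg × 1.602 × 10^-19 C × 970.4 V)
λ = 3.94 × 10^-11 m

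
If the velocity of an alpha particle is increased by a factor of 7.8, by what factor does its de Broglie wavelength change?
The wavelength decreases by a factor of 7.8.

From λ = h/(mv), the wavelength is inversely proportional to velocity:

λ ∝ 1/v

If v → 7.8v, then λ → λ/7.8

When velocity is increased by a factor of 7.8, the wavelength decreases by a factor of 7.8.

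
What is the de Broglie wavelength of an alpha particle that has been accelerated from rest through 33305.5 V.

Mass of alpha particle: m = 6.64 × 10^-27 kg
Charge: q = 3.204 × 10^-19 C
5.57 × 10^-14 m

When a particle is accelerated through voltage V, it gains kinetic energy KE = qV.

The de Broglie wavelength is then λ = h/√(2mqV):

λ = h/√(2mqV)
λ = (6.626 × 10^-34 J·s) / √(2 × 6.64 × 10^-27 kg × 3.204 × 10^-19 C × 33305.5 V)
λ = 5.57 × 10^-14 m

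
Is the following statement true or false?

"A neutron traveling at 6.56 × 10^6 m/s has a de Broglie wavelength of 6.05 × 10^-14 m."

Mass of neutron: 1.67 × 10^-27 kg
True

The claim is correct.

Using λ = h/(mv):
λ = (6.626 × 10^-34 J·s) / (1.67 × 10^-27 kg × 6.56 × 10^6 m/s)
λ = 6.05 × 10^-14 m

This matches the claimed value.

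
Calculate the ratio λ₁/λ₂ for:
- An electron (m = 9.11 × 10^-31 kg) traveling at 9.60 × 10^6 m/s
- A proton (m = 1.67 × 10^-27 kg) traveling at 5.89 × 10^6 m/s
λ₁/λ₂ = 1.12 × 10^3

Using λ = h/(mv):

λ₁ = h/(m₁v₁) = 7.58 × 10^-11 m
λ₂ = h/(m₂v₂) = 6.74 × 10^-14 m

Ratio λ₁/λ₂ = (m₂v₂)/(m₁v₁)
         = (1.67 × 10^-27 kg × 5.89 × 10^6 m/s) / (9.11 × 10^-31 kg × 9.60 × 10^6 m/s)
         = 1.12 × 10^3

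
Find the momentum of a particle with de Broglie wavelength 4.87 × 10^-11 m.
1.36 × 10^-23 kg·m/s

From the de Broglie relation λ = h/p, we solve for p:

p = h/λ
p = (6.626 × 10^-34 J·s) / (4.87 × 10^-11 m)
p = 1.36 × 10^-23 kg·m/s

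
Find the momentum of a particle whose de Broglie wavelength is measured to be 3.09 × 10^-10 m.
2.14 × 10^-24 kg·m/s

From the de Broglie relation λ = h/p, we solve for p:

p = h/λ
p = (6.626 × 10^-34 J·s) / (3.09 × 10^-10 m)
p = 2.14 × 10^-24 kg·m/s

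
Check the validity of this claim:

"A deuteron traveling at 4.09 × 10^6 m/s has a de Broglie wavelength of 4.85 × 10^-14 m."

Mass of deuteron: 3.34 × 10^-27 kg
True

The claim is correct.

Using λ = h/(mv):
λ = (6.626 × 10^-34 J·s) / (3.34 × 10^-27 kg × 4.09 × 10^6 m/s)
λ = 4.85 × 10^-14 m

This matches the claimed value.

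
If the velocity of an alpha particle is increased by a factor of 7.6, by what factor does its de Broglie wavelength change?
The wavelength decreases by a factor of 7.6.

From λ = h/(mv), the wavelength is inversely proportional to velocity:

λ ∝ 1/v

If v → 7.6v, then λ → λ/7.6

When velocity is increased by a factor of 7.6, the wavelength decreases by a factor of 7.6.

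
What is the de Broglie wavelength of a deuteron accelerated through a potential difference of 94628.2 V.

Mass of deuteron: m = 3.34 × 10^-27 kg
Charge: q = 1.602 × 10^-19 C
6.58 × 10^-14 m

When a particle is accelerated through voltage V, it gains kinetic energy KE = qV.

The de Broglie wavelength is then λ = h/√(2mqV):

λ = h/√(2mqV)
λ = (6.626 × 10^-34 J·s) / √(2 × 3.34 × 10^-27 kg × 1.602 × 10^-19 C × 94628.2 V)
λ = 6.58 × 10^-14 m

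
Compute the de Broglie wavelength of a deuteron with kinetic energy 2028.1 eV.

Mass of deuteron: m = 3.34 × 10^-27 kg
4.50 × 10^-13 m

Using λ = h/√(2mKE):

First convert KE to Joules: KE = 2028.1 eV = 3.249 × 10^-16 J

λ = h/√(2mKE)
λ = (6.626 × 10^-34 J·s) / √(2 × 3.34 × 10^-27 kg × 3.249 × 10^-16 J)
λ = 4.50 × 10^-13 m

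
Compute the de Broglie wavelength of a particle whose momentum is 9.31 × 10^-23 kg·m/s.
7.12 × 10^-12 m

Using the de Broglie relation λ = h/p:

λ = h/p
λ = (6.626 × 10^-34 J·s) / (9.31 × 10^-23 kg·m/s)
λ = 7.12 × 10^-12 m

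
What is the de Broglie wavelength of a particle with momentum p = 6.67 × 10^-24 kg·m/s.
9.93 × 10^-11 m

Using the de Broglie relation λ = h/p:

λ = h/p
λ = (6.626 × 10^-34 J·s) / (6.67 × 10^-24 kg·m/s)
λ = 9.93 × 10^-11 m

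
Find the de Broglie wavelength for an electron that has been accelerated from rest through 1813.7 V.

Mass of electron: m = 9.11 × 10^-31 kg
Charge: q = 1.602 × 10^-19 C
2.88 × 10^-11 m

When a particle is accelerated through voltage V, it gains kinetic energy KE = qV.

The de Broglie wavelength is then λ = h/√(2mqV):

λ = h/√(2mqV)
λ = (6.626 × 10^-34 J·s) / √(2 × 9.11 × 10^-31 kg × 1.602 × 10^-19 C × 1813.7 V)
λ = 2.88 × 10^-11 m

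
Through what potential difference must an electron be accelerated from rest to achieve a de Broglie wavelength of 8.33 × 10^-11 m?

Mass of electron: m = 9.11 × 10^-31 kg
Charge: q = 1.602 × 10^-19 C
217 V

From λ = h/√(2mqV), we solve for V:

λ² = h²/(2mqV)
V = h²/(2mqλ²)
V = (6.626 × 10^-34 J·s)² / (2 × 9.11 × 10^-31 kg × 1.602 × 10^-19 C × (8.33 × 10^-11 m)²)
V = 217 V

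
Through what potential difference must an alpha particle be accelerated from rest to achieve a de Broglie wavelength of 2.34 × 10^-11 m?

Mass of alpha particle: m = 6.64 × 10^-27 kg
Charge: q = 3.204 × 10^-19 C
1.88 × 10^-1 V

From λ = h/√(2mqV), we solve for V:

λ² = h²/(2mqV)
V = h²/(2mqλ²)
V = (6.626 × 10^-34 J·s)² / (2 × 6.64 × 10^-27 kg × 3.204 × 10^-19 C × (2.34 × 10^-11 m)²)
V = 1.88 × 10^-1 V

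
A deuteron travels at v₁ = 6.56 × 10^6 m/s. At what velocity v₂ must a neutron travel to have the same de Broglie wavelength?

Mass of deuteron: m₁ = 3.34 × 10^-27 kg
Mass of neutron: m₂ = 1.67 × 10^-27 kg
v₂ = 1.31 × 10^7 m/s

For equal de Broglie wavelengths: λ₁ = λ₂

h/(m₁v₁) = h/(m₂v₂)
m₁v₁ = m₂v₂
v₂ = v₁ · (m₁/m₂)

v₂ = 6.56 × 10^6 m/s × (3.34 × 10^-27 kg / 1.67 × 10^-27 kg)
v₂ = 1.31 × 10^7 m/s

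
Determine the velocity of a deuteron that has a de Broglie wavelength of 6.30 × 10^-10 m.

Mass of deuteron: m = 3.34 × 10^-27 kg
3.15 × 10^2 m/s

From the de Broglie relation λ = h/(mv), we solve for v:

v = h/(mλ)
v = (6.626 × 10^-34 J·s) / (3.34 × 10^-27 kg × 6.30 × 10^-10 m)
v = 3.15 × 10^2 m/s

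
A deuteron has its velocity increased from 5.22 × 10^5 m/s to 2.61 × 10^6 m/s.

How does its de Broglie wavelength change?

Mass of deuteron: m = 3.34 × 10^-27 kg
The wavelength decreases by a factor of 5.

Using λ = h/(mv):

Initial wavelength: λ₁ = h/(mv₁) = 3.80 × 10^-13 m
Final wavelength: λ₂ = h/(mv₂) = 7.60 × 10^-14 m

Since λ ∝ 1/v, when velocity increases by a factor of 5, the wavelength decreases by a factor of 5.

λ₂/λ₁ = v₁/v₂ = 1/5

The wavelength decreases by a factor of 5.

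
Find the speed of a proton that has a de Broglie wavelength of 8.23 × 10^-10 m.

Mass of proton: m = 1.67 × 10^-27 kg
4.82 × 10^2 m/s

From the de Broglie relation λ = h/(mv), we solve for v:

v = h/(mλ)
v = (6.626 × 10^-34 J·s) / (1.67 × 10^-27 kg × 8.23 × 10^-10 m)
v = 4.82 × 10^2 m/s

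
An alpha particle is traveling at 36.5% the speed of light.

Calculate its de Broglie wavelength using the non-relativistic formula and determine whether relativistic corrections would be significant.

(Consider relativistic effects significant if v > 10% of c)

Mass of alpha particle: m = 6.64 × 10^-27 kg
Yes, relativistic corrections are needed.

Using the non-relativistic de Broglie formula λ = h/(mv):

v = 36.5% × c = 1.094 × 10^8 m/s

λ = h/(mv)
λ = (6.626 × 10^-34 J·s) / (6.64 × 10^-27 kg × 1.094 × 10^8 m/s)
λ = 9.12 × 10^-16 m

Since v = 36.5% of c > 10% of c, relativistic corrections ARE significant and the actual wavelength would differ from this non-relativistic estimate.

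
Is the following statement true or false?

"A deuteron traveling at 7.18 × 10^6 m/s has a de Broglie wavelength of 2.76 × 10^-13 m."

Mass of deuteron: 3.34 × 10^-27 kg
False

The claim is incorrect.

Using λ = h/(mv):
λ = (6.626 × 10^-34 J·s) / (3.34 × 10^-27 kg × 7.18 × 10^6 m/s)
λ = 2.76 × 10^-14 m

The actual wavelength differs from the claimed 2.76 × 10^-13 m.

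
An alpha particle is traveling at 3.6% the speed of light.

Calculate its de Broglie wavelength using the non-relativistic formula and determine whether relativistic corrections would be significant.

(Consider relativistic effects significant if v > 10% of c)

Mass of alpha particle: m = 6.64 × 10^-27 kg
No, relativistic corrections are not needed.

Using the non-relativistic de Broglie formula λ = h/(mv):

v = 3.6% × c = 1.079 × 10^7 m/s

λ = h/(mv)
λ = (6.626 × 10^-34 J·s) / (6.64 × 10^-27 kg × 1.079 × 10^7 m/s)
λ = 9.25 × 10^-15 m

Since v = 3.6% of c < 10% of c, relativistic corrections are NOT significant and this non-relativistic result is a good approximation.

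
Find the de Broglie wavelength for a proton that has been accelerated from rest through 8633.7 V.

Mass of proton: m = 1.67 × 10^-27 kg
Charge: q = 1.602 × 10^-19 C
3.08 × 10^-13 m

When a particle is accelerated through voltage V, it gains kinetic energy KE = qV.

The de Broglie wavelength is then λ = h/√(2mqV):

λ = h/√(2mqV)
λ = (6.626 × 10^-34 J·s) / √(2 × 1.67 × 10^-27 kg × 1.602 × 10^-19 C × 8633.7 V)
λ = 3.08 × 10^-13 m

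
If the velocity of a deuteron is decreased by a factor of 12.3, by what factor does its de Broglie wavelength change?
The wavelength increases by a factor of 12.3.

From λ = h/(mv), the wavelength is inversely proportional to velocity:

λ ∝ 1/v

If v → v/12.3, then λ → 12.3λ

When velocity is decreased by a factor of 12.3, the wavelength increases by a factor of 12.3.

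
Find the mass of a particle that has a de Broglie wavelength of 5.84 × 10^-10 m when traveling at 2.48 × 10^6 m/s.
4.57 × 10^-31 kg

From the de Broglie relation λ = h/(mv), we solve for m:

m = h/(λv)
m = (6.626 × 10^-34 J·s) / (5.84 × 10^-10 m × 2.48 × 10^6 m/s)
m = 4.57 × 10^-31 kg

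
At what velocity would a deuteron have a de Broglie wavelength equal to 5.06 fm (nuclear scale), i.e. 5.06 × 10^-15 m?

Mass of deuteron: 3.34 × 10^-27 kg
3.92 × 10^7 m/s

From λ = h/(mv), solve for v:

v = h/(mλ)
v = (6.626 × 10^-34 J·s) / (3.34 × 10^-27 kg × 5.06 × 10^-15 m)
v = 3.92 × 10^7 m/s

Note: This velocity is 13.1% of the speed of light, so relativistic corrections would be needed for a more accurate calculation.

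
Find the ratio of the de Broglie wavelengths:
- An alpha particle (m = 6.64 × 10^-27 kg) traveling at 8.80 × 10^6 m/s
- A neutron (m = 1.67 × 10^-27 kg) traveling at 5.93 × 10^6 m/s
λ₁/λ₂ = 0.169

Using λ = h/(mv):

λ₁ = h/(m₁v₁) = 1.13 × 10^-14 m
λ₂ = h/(m₂v₂) = 6.69 × 10^-14 m

Ratio λ₁/λ₂ = (m₂v₂)/(m₁v₁)
         = (1.67 × 10^-27 kg × 5.93 × 10^6 m/s) / (6.64 × 10^-27 kg × 8.80 × 10^6 m/s)
         = 0.169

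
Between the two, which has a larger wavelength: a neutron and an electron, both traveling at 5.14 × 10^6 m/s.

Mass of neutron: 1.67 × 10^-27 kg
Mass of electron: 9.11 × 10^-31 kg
The electron has the longer wavelength.

Using λ = h/(mv), since both particles have the same velocity, the wavelength depends only on mass.

For neutron: λ₁ = h/(m₁v) = 7.72 × 10^-14 m
For electron: λ₂ = h/(m₂v) = 1.42 × 10^-10 m

Since λ ∝ 1/m at constant velocity, the lighter particle has the longer wavelength.

The electron has the longer de Broglie wavelength.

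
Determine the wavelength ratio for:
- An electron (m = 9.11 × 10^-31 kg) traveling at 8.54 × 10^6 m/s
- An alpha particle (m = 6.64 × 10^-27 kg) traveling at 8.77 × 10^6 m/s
λ₁/λ₂ = 7.48 × 10^3

Using λ = h/(mv):

λ₁ = h/(m₁v₁) = 8.52 × 10^-11 m
λ₂ = h/(m₂v₂) = 1.14 × 10^-14 m

Ratio λ₁/λ₂ = (m₂v₂)/(m₁v₁)
         = (6.64 × 10^-27 kg × 8.77 × 10^6 m/s) / (9.11 × 10^-31 kg × 8.54 × 10^6 m/s)
         = 7.48 × 10^3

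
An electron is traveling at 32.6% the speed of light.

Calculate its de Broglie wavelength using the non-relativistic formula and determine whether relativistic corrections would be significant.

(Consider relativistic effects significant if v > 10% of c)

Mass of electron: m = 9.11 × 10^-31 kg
Yes, relativistic corrections are needed.

Using the non-relativistic de Broglie formula λ = h/(mv):

v = 32.6% × c = 9.773 × 10^7 m/s

λ = h/(mv)
λ = (6.626 × 10^-34 J·s) / (9.11 × 10^-31 kg × 9.773 × 10^7 m/s)
λ = 7.44 × 10^-12 m

Since v = 32.6% of c > 10% of c, relativistic corrections ARE significant and the actual wavelength would differ from this non-relativistic estimate.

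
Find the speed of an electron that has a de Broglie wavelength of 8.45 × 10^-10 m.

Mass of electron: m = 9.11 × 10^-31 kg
8.61 × 10^5 m/s

From the de Broglie relation λ = h/(mv), we solve for v:

v = h/(mλ)
v = (6.626 × 10^-34 J·s) / (9.11 × 10^-31 kg × 8.45 × 10^-10 m)
v = 8.61 × 10^5 m/s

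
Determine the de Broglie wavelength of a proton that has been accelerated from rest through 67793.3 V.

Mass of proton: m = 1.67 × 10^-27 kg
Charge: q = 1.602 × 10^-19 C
1.10 × 10^-13 m

When a particle is accelerated through voltage V, it gains kinetic energy KE = qV.

The de Broglie wavelength is then λ = h/√(2mqV):

λ = h/√(2mqV)
λ = (6.626 × 10^-34 J·s) / √(2 × 1.67 × 10^-27 kg × 1.602 × 10^-19 C × 67793.3 V)
λ = 1.10 × 10^-13 m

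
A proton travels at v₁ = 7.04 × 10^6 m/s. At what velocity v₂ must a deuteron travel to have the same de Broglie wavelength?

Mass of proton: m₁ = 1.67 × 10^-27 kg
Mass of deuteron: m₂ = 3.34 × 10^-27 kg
v₂ = 3.52 × 10^6 m/s

For equal de Broglie wavelengths: λ₁ = λ₂

h/(m₁v₁) = h/(m₂v₂)
m₁v₁ = m₂v₂
v₂ = v₁ · (m₁/m₂)

v₂ = 7.04 × 10^6 m/s × (1.67 × 10^-27 kg / 3.34 × 10^-27 kg)
v₂ = 3.52 × 10^6 m/s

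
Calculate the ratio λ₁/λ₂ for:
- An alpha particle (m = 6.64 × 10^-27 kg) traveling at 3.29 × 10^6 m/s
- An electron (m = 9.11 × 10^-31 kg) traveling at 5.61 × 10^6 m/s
λ₁/λ₂ = 2.34 × 10^-4

Using λ = h/(mv):

λ₁ = h/(m₁v₁) = 3.03 × 10^-14 m
λ₂ = h/(m₂v₂) = 1.30 × 10^-10 m

Ratio λ₁/λ₂ = (m₂v₂)/(m₁v₁)
         = (9.11 × 10^-31 kg × 5.61 × 10^6 m/s) / (6.64 × 10^-27 kg × 3.29 × 10^6 m/s)
         = 2.34 × 10^-4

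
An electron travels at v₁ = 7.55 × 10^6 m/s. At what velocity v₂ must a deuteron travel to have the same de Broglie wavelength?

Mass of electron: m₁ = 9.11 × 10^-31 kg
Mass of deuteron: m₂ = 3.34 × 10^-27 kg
v₂ = 2.06 × 10^3 m/s

For equal de Broglie wavelengths: λ₁ = λ₂

h/(m₁v₁) = h/(m₂v₂)
m₁v₁ = m₂v₂
v₂ = v₁ · (m₁/m₂)

v₂ = 7.55 × 10^6 m/s × (9.11 × 10^-31 kg / 3.34 × 10^-27 kg)
v₂ = 2.06 × 10^3 m/s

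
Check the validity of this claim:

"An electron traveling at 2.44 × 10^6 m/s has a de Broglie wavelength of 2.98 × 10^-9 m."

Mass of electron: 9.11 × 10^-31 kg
False

The claim is incorrect.

Using λ = h/(mv):
λ = (6.626 × 10^-34 J·s) / (9.11 × 10^-31 kg × 2.44 × 10^6 m/s)
λ = 2.98 × 10^-10 m

The actual wavelength differs from the claimed 2.98 × 10^-9 m.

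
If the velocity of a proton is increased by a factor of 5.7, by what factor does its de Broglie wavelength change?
The wavelength decreases by a factor of 5.7.

From λ = h/(mv), the wavelength is inversely proportional to velocity:

λ ∝ 1/v

If v → 5.7v, then λ → λ/5.7

When velocity is increased by a factor of 5.7, the wavelength decreases by a factor of 5.7.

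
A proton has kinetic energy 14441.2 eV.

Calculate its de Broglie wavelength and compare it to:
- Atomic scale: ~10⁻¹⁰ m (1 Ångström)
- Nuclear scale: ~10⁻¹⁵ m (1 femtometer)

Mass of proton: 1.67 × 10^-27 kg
λ = 2.38 × 10^-13 m, which is between nuclear and atomic scales.

Using λ = h/√(2mKE):

KE = 14441.2 eV = 2.314 × 10^-15 J

λ = h/√(2mKE)
λ = (6.626 × 10^-34 J·s) / √(2 × 1.67 × 10^-27 kg × 2.314 × 10^-15 J)
λ = 2.38 × 10^-13 m

Comparison:
- Atomic scale (10⁻¹⁰ m): λ is 0.0024× this size
- Nuclear scale (10⁻¹⁵ m): λ is 2.4e+02× this size

The wavelength is between nuclear and atomic scales.

This wavelength is appropriate for probing atomic structure but too large for nuclear physics experiments.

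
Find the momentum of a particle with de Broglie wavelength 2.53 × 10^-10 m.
2.62 × 10^-24 kg·m/s

From the de Broglie relation λ = h/p, we solve for p:

p = h/λ
p = (6.626 × 10^-34 J·s) / (2.53 × 10^-10 m)
p = 2.62 × 10^-24 kg·m/s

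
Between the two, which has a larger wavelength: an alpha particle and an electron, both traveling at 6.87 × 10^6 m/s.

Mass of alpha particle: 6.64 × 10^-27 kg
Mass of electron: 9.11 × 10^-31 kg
The electron has the longer wavelength.

Using λ = h/(mv), since both particles have the same velocity, the wavelength depends only on mass.

For alpha particle: λ₁ = h/(m₁v) = 1.45 × 10^-14 m
For electron: λ₂ = h/(m₂v) = 1.06 × 10^-10 m

Since λ ∝ 1/m at constant velocity, the lighter particle has the longer wavelength.

The electron has the longer de Broglie wavelength.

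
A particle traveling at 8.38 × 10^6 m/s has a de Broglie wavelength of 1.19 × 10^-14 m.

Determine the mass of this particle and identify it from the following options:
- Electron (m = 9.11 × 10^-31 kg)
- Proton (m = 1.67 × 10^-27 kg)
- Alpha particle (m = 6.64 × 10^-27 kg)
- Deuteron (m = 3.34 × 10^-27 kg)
The particle is an alpha particle.

From λ = h/(mv), solve for mass:

m = h/(λv)
m = (6.626 × 10^-34 J·s) / (1.19 × 10^-14 m × 8.38 × 10^6 m/s)
m = 6.64 × 10^-27 kg

Comparing with the listed masses, this is closest to an alpha particle.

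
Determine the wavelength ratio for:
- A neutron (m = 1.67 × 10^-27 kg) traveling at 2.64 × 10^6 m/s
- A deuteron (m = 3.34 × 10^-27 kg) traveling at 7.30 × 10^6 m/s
λ₁/λ₂ = 5.53

Using λ = h/(mv):

λ₁ = h/(m₁v₁) = 1.50 × 10^-13 m
λ₂ = h/(m₂v₂) = 2.72 × 10^-14 m

Ratio λ₁/λ₂ = (m₂v₂)/(m₁v₁)
         = (3.34 × 10^-27 kg × 7.30 × 10^6 m/s) / (1.67 × 10^-27 kg × 2.64 × 10^6 m/s)
         = 5.53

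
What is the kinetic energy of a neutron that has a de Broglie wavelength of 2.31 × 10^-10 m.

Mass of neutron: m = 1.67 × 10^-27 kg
2.46 × 10^-21 J (or 0.0154 eV)

From λ = h/√(2mKE), we solve for KE:

λ² = h²/(2mKE)
KE = h²/(2mλ²)
KE = (6.626 × 10^-34 J·s)² / (2 × 1.67 × 10^-27 kg × (2.31 × 10^-10 m)²)
KE = 2.46 × 10^-21 J
KE = 0.0154 eV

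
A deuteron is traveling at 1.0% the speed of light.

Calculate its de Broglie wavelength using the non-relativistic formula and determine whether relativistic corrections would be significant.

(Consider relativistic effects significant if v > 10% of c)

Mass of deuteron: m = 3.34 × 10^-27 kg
No, relativistic corrections are not needed.

Using the non-relativistic de Broglie formula λ = h/(mv):

v = 1.0% × c = 2.998 × 10^6 m/s

λ = h/(mv)
λ = (6.626 × 10^-34 J·s) / (3.34 × 10^-27 kg × 2.998 × 10^6 m/s)
λ = 6.62 × 10^-14 m

Since v = 1.0% of c < 10% of c, relativistic corrections are NOT significant and this non-relativistic result is a good approximation.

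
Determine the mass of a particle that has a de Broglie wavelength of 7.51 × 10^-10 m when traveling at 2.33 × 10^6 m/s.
3.79 × 10^-31 kg

From the de Broglie relation λ = h/(mv), we solve for m:

m = h/(λv)
m = (6.626 × 10^-34 J·s) / (7.51 × 10^-10 m × 2.33 × 10^6 m/s)
m = 3.79 × 10^-31 kg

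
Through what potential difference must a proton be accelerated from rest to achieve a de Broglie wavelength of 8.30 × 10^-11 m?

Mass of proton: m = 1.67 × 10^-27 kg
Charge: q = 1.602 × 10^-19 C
1.19 × 10^-1 V

From λ = h/√(2mqV), we solve for V:

λ² = h²/(2mqV)
V = h²/(2mqλ²)
V = (6.626 × 10^-34 J·s)² / (2 × 1.67 × 10^-27 kg × 1.602 × 10^-19 C × (8.30 × 10^-11 m)²)
V = 1.19 × 10^-1 V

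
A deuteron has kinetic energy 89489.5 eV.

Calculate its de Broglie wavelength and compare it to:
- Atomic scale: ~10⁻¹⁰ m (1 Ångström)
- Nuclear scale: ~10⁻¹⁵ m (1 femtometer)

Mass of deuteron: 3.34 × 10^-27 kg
λ = 6.77 × 10^-14 m, which is between nuclear and atomic scales.

Using λ = h/√(2mKE):

KE = 89489.5 eV = 1.434 × 10^-14 J

λ = h/√(2mKE)
λ = (6.626 × 10^-34 J·s) / √(2 × 3.34 × 10^-27 kg × 1.434 × 10^-14 J)
λ = 6.77 × 10^-14 m

Comparison:
- Atomic scale (10⁻¹⁰ m): λ is 0.00068× this size
- Nuclear scale (10⁻¹⁵ m): λ is 68× this size

The wavelength is between nuclear and atomic scales.

This wavelength is appropriate for probing atomic structure but too large for nuclear physics experiments.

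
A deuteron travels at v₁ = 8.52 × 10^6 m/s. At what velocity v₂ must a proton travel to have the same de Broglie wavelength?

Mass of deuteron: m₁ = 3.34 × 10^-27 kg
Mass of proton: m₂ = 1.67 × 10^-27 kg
v₂ = 1.70 × 10^7 m/s

For equal de Broglie wavelengths: λ₁ = λ₂

h/(m₁v₁) = h/(m₂v₂)
m₁v₁ = m₂v₂
v₂ = v₁ · (m₁/m₂)

v₂ = 8.52 × 10^6 m/s × (3.34 × 10^-27 kg / 1.67 × 10^-27 kg)
v₂ = 1.70 × 10^7 m/s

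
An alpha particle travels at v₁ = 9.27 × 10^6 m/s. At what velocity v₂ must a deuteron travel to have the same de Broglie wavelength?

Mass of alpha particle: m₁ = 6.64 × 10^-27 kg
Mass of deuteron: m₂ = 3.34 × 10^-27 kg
v₂ = 1.84 × 10^7 m/s

For equal de Broglie wavelengths: λ₁ = λ₂

h/(m₁v₁) = h/(m₂v₂)
m₁v₁ = m₂v₂
v₂ = v₁ · (m₁/m₂)

v₂ = 9.27 × 10^6 m/s × (6.64 × 10^-27 kg / 3.34 × 10^-27 kg)
v₂ = 1.84 × 10^7 m/s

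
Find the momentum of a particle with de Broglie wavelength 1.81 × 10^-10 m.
3.66 × 10^-24 kg·m/s

From the de Broglie relation λ = h/p, we solve for p:

p = h/λ
p = (6.626 × 10^-34 J·s) / (1.81 × 10^-10 m)
p = 3.66 × 10^-24 kg·m/s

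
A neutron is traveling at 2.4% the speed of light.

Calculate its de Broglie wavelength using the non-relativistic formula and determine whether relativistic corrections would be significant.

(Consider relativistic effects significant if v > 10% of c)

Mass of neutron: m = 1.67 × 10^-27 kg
No, relativistic corrections are not needed.

Using the non-relativistic de Broglie formula λ = h/(mv):

v = 2.4% × c = 7.195 × 10^6 m/s

λ = h/(mv)
λ = (6.626 × 10^-34 J·s) / (1.67 × 10^-27 kg × 7.195 × 10^6 m/s)
λ = 5.51 × 10^-14 m

Since v = 2.4% of c < 10% of c, relativistic corrections are NOT significant and this non-relativistic result is a good approximation.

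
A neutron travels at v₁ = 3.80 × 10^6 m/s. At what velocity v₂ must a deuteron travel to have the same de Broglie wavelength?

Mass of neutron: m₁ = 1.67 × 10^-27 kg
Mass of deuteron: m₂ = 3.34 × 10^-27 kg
v₂ = 1.90 × 10^6 m/s

For equal de Broglie wavelengths: λ₁ = λ₂

h/(m₁v₁) = h/(m₂v₂)
m₁v₁ = m₂v₂
v₂ = v₁ · (m₁/m₂)

v₂ = 3.80 × 10^6 m/s × (1.67 × 10^-27 kg / 3.34 × 10^-27 kg)
v₂ = 1.90 × 10^6 m/s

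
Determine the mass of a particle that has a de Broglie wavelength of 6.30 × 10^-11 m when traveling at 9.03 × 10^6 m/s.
1.16 × 10^-30 kg

From the de Broglie relation λ = h/(mv), we solve for m:

m = h/(λv)
m = (6.626 × 10^-34 J·s) / (6.30 × 10^-11 m × 9.03 × 10^6 m/s)
m = 1.16 × 10^-30 kg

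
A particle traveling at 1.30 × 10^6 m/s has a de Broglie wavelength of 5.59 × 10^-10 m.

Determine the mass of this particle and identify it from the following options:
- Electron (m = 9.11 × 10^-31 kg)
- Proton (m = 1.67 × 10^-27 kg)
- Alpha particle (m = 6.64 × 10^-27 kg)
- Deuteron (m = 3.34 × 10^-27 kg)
The particle is an electron.

From λ = h/(mv), solve for mass:

m = h/(λv)
m = (6.626 × 10^-34 J·s) / (5.59 × 10^-10 m × 1.30 × 10^6 m/s)
m = 9.12 × 10^-31 kg

Comparing with the listed masses, this is closest to an electron.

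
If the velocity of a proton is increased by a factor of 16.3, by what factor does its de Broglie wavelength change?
The wavelength decreases by a factor of 16.3.

From λ = h/(mv), the wavelength is inversely proportional to velocity:

λ ∝ 1/v

If v → 16.3v, then λ → λ/16.3

When velocity is increased by a factor of 16.3, the wavelength decreases by a factor of 16.3.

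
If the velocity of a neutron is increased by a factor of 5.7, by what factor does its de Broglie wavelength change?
The wavelength decreases by a factor of 5.7.

From λ = h/(mv), the wavelength is inversely proportional to velocity:

λ ∝ 1/v

If v → 5.7v, then λ → λ/5.7

When velocity is increased by a factor of 5.7, the wavelength decreases by a factor of 5.7.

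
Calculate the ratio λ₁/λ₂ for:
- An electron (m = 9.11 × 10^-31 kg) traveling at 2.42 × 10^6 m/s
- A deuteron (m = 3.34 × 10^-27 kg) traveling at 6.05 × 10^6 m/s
λ₁/λ₂ = 9.17 × 10^3

Using λ = h/(mv):

λ₁ = h/(m₁v₁) = 3.01 × 10^-10 m
λ₂ = h/(m₂v₂) = 3.28 × 10^-14 m

Ratio λ₁/λ₂ = (m₂v₂)/(m₁v₁)
         = (3.34 × 10^-27 kg × 6.05 × 10^6 m/s) / (9.11 × 10^-31 kg × 2.42 × 10^6 m/s)
         = 9.17 × 10^3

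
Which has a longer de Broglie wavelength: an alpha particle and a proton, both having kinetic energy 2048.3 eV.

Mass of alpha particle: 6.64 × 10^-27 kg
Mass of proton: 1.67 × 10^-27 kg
The proton has the longer wavelength.

Using λ = h/√(2mKE):

For alpha particle: λ₁ = h/√(2m₁KE) = 3.17 × 10^-13 m
For proton: λ₂ = h/√(2m₂KE) = 6.33 × 10^-13 m

Since λ ∝ 1/√m at constant kinetic energy, the lighter particle has the longer wavelength.

The proton has the longer de Broglie wavelength.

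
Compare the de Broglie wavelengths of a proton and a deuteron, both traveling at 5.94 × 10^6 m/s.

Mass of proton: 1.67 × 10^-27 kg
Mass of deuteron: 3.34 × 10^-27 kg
The proton has the longer wavelength.

Using λ = h/(mv), since both particles have the same velocity, the wavelength depends only on mass.

For proton: λ₁ = h/(m₁v) = 6.68 × 10^-14 m
For deuteron: λ₂ = h/(m₂v) = 3.34 × 10^-14 m

Since λ ∝ 1/m at constant velocity, the lighter particle has the longer wavelength.

The proton has the longer de Broglie wavelength.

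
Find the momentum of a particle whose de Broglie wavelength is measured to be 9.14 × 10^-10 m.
7.25 × 10^-25 kg·m/s

From the de Broglie relation λ = h/p, we solve for p:

p = h/λ
p = (6.626 × 10^-34 J·s) / (9.14 × 10^-10 m)
p = 7.25 × 10^-25 kg·m/s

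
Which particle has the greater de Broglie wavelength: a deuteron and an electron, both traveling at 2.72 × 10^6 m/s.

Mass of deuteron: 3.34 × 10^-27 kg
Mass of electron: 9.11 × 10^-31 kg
The electron has the longer wavelength.

Using λ = h/(mv), since both particles have the same velocity, the wavelength depends only on mass.

For deuteron: λ₁ = h/(m₁v) = 7.29 × 10^-14 m
For electron: λ₂ = h/(m₂v) = 2.67 × 10^-10 m

Since λ ∝ 1/m at constant velocity, the lighter particle has the longer wavelength.

The electron has the longer de Broglie wavelength.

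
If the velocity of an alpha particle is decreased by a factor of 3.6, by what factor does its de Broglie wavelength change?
The wavelength increases by a factor of 3.6.

From λ = h/(mv), the wavelength is inversely proportional to velocity:

λ ∝ 1/v

If v → v/3.6, then λ → 3.6λ

When velocity is decreased by a factor of 3.6, the wavelength increases by a factor of 3.6.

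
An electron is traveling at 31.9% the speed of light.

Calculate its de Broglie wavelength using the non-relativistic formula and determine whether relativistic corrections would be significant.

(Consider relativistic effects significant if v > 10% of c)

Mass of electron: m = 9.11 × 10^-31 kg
Yes, relativistic corrections are needed.

Using the non-relativistic de Broglie formula λ = h/(mv):

v = 31.9% × c = 9.563 × 10^7 m/s

λ = h/(mv)
λ = (6.626 × 10^-34 J·s) / (9.11 × 10^-31 kg × 9.563 × 10^7 m/s)
λ = 7.61 × 10^-12 m

Since v = 31.9% of c > 10% of c, relativistic corrections ARE significant and the actual wavelength would differ from this non-relativistic estimate.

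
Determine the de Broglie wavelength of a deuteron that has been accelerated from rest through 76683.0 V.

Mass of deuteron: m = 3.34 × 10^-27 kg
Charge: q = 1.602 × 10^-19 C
7.31 × 10^-14 m

When a particle is accelerated through voltage V, it gains kinetic energy KE = qV.

The de Broglie wavelength is then λ = h/√(2mqV):

λ = h/√(2mqV)
λ = (6.626 × 10^-34 J·s) / √(2 × 3.34 × 10^-27 kg × 1.602 × 10^-19 C × 76683.0 V)
λ = 7.31 × 10^-14 m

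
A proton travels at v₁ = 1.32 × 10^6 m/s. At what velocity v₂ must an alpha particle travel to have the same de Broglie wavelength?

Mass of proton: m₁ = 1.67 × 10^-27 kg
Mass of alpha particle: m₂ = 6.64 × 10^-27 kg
v₂ = 3.32 × 10^5 m/s

For equal de Broglie wavelengths: λ₁ = λ₂

h/(m₁v₁) = h/(m₂v₂)
m₁v₁ = m₂v₂
v₂ = v₁ · (m₁/m₂)

v₂ = 1.32 × 10^6 m/s × (1.67 × 10^-27 kg / 6.64 × 10^-27 kg)
v₂ = 3.32 × 10^5 m/s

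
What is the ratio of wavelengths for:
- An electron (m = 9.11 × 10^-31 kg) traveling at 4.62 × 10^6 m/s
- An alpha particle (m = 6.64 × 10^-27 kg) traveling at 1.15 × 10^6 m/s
λ₁/λ₂ = 1.81 × 10^3

Using λ = h/(mv):

λ₁ = h/(m₁v₁) = 1.57 × 10^-10 m
λ₂ = h/(m₂v₂) = 8.68 × 10^-14 m

Ratio λ₁/λ₂ = (m₂v₂)/(m₁v₁)
         = (6.64 × 10^-27 kg × 1.15 × 10^6 m/s) / (9.11 × 10^-31 kg × 4.62 × 10^6 m/s)
         = 1.81 × 10^3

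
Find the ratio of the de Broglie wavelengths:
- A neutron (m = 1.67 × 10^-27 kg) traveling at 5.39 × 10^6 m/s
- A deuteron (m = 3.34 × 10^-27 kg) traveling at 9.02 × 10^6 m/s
λ₁/λ₂ = 3.35

Using λ = h/(mv):

λ₁ = h/(m₁v₁) = 7.36 × 10^-14 m
λ₂ = h/(m₂v₂) = 2.20 × 10^-14 m

Ratio λ₁/λ₂ = (m₂v₂)/(m₁v₁)
         = (3.34 × 10^-27 kg × 9.02 × 10^6 m/s) / (1.67 × 10^-27 kg × 5.39 × 10^6 m/s)
         = 3.35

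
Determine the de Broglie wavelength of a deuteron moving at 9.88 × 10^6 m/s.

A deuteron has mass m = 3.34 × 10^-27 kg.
2.01 × 10^-14 m

Using the de Broglie relation λ = h/(mv):

λ = h/(mv)
λ = (6.626 × 10^-34 J·s) / (3.34 × 10^-27 kg × 9.88 × 10^6 m/s)
λ = 2.01 × 10^-14 m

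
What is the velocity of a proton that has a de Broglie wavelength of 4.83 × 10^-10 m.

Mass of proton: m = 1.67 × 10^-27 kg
8.21 × 10^2 m/s

From the de Broglie relation λ = h/(mv), we solve for v:

v = h/(mλ)
v = (6.626 × 10^-34 J·s) / (1.67 × 10^-27 kg × 4.83 × 10^-10 m)
v = 8.21 × 10^2 m/s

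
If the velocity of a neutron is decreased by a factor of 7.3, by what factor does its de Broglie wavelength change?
The wavelength increases by a factor of 7.3.

From λ = h/(mv), the wavelength is inversely proportional to velocity:

λ ∝ 1/v

If v → v/7.3, then λ → 7.3λ

When velocity is decreased by a factor of 7.3, the wavelength increases by a factor of 7.3.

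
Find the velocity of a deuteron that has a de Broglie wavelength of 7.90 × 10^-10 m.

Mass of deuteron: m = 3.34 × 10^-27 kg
2.51 × 10^2 m/s

From the de Broglie relation λ = h/(mv), we solve for v:

v = h/(mλ)
v = (6.626 × 10^-34 J·s) / (3.34 × 10^-27 kg × 7.90 × 10^-10 m)
v = 2.51 × 10^2 m/s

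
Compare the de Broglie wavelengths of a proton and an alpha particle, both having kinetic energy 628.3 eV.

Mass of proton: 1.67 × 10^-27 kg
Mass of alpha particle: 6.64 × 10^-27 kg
The proton has the longer wavelength.

Using λ = h/√(2mKE):

For proton: λ₁ = h/√(2m₁KE) = 1.14 × 10^-12 m
For alpha particle: λ₂ = h/√(2m₂KE) = 5.73 × 10^-13 m

Since λ ∝ 1/√m at constant kinetic energy, the lighter particle has the longer wavelength.

The proton has the longer de Broglie wavelength.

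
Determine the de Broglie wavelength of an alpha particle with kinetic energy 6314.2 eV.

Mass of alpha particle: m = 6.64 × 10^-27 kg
1.81 × 10^-13 m

Using λ = h/√(2mKE):

First convert KE to Joules: KE = 6314.2 eV = 1.012 × 10^-15 J

λ = h/√(2mKE)
λ = (6.626 × 10^-34 J·s) / √(2 × 6.64 × 10^-27 kg × 1.012 × 10^-15 J)
λ = 1.81 × 10^-13 m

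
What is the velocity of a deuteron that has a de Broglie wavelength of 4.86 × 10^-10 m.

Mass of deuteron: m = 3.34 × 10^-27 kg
4.08 × 10^2 m/s

From the de Broglie relation λ = h/(mv), we solve for v:

v = h/(mλ)
v = (6.626 × 10^-34 J·s) / (3.34 × 10^-27 kg × 4.86 × 10^-10 m)
v = 4.08 × 10^2 m/s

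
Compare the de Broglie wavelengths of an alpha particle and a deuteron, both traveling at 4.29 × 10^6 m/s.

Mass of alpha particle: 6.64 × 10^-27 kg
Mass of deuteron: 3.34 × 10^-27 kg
The deuteron has the longer wavelength.

Using λ = h/(mv), since both particles have the same velocity, the wavelength depends only on mass.

For alpha particle: λ₁ = h/(m₁v) = 2.33 × 10^-14 m
For deuteron: λ₂ = h/(m₂v) = 4.62 × 10^-14 m

Since λ ∝ 1/m at constant velocity, the lighter particle has the longer wavelength.

The deuteron has the longer de Broglie wavelength.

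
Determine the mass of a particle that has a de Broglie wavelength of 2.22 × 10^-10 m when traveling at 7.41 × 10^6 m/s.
4.03 × 10^-31 kg

From the de Broglie relation λ = h/(mv), we solve for m:

m = h/(λv)
m = (6.626 × 10^-34 J·s) / (2.22 × 10^-10 m × 7.41 × 10^6 m/s)
m = 4.03 × 10^-31 kg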